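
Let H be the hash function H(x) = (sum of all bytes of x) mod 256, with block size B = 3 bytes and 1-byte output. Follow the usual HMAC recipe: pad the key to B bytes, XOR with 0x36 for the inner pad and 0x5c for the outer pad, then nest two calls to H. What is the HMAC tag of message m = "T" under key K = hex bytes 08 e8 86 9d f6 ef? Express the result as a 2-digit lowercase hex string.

ea

Key hex bytes 08 e8 86 9d f6 ef is 6 bytes > B = 3, so hash it first: H(key) = f8, then zero-pad to 3 bytes: K' = f8 00 00.
K' ⊕ ipad = ce 36 36.  K' ⊕ opad = a4 5c 5c.
Inner input = (K'⊕ipad) ∥ m = ce 36 36 ∥ 54.
Inner hash: sum = 206+54+54+84 = 398; mod 256 = 142 → 8e.
Outer input = (K'⊕opad) ∥ inner = a4 5c 5c ∥ 8e.
Outer hash (tag): sum = 164+92+92+142 = 490; mod 256 = 234 → ea.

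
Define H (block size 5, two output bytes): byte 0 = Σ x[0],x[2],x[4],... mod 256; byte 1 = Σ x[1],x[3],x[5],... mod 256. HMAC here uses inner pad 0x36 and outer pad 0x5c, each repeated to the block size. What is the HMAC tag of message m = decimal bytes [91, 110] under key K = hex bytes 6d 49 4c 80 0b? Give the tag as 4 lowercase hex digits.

2871

Key hex bytes 6d 49 4c 80 0b is exactly B = 5 bytes: K' = 6d 49 4c 80 0b.
K' ⊕ ipad = 5b 7f 7a b6 3d.  K' ⊕ opad = 31 15 10 dc 57.
Inner input = (K'⊕ipad) ∥ m = 5b 7f 7a b6 3d ∥ 5b 6e.
Inner hash: even-index sum = 384 mod 256 = 128; odd-index sum = 400 mod 256 = 144 → 80 90.
Outer input = (K'⊕opad) ∥ inner = 31 15 10 dc 57 ∥ 80 90.
Outer hash (tag): even-index sum = 296 mod 256 = 40; odd-index sum = 369 mod 256 = 113 → 28 71.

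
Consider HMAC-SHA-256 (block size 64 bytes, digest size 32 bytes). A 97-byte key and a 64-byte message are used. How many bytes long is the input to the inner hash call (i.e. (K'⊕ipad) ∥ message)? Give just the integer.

128

Key is 97 > 64 bytes, so it is hashed to 32 bytes then zero-padded to 64: |K'| = 64.
Inner input = (K'⊕ipad) ∥ m → 64 + 64 = 128 bytes.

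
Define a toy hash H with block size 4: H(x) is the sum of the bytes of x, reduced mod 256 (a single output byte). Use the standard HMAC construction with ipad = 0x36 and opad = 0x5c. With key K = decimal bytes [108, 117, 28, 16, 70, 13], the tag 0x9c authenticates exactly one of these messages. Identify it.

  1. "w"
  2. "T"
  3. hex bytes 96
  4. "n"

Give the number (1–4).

Key decimal bytes [108, 117, 28, 16, 70, 13] = 6c 75 1c 10 46 0d is 6 bytes > B = 4, so hash it first: H(key) = 60, then zero-pad to 4 bytes: K' = 60 00 00 00.
K' ⊕ ipad = 56 36 36 36; K' ⊕ opad = 3c 5c 5c 5c.
m1: inner = H(56 36 36 36 77) = 6f; tag = H(3c 5c 5c 5c 6f) = bf
m2: inner = H(56 36 36 36 54) = 4c; tag = H(3c 5c 5c 5c 4c) = 9c ← matches
m3: inner = H(56 36 36 36 96) = 8e; tag = H(3c 5c 5c 5c 8e) = de
m4: inner = H(56 36 36 36 6e) = 66; tag = H(3c 5c 5c 5c 66) = b6

2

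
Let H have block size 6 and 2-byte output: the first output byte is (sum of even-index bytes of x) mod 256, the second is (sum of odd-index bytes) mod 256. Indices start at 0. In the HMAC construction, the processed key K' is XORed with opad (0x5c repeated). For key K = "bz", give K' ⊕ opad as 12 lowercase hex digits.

3e265c5c5c5c

Key "bz" = 62 7a is 2 bytes ≤ B = 6; zero-pad to 6 bytes: K' = 62 7a 00 00 00 00.
XOR each byte with 0x5c: 62⊕5c=3e, 7a⊕5c=26, 00⊕5c=5c, 00⊕5c=5c, 00⊕5c=5c, 00⊕5c=5c.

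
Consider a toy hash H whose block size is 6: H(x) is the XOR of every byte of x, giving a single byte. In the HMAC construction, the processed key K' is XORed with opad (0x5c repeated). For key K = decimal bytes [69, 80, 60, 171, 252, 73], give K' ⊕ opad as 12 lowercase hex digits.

Key decimal bytes [69, 80, 60, 171, 252, 73] = 45 50 3c ab fc 49 is exactly B = 6 bytes: K' = 45 50 3c ab fc 49.
XOR each byte with 0x5c: 45⊕5c=19, 50⊕5c=0c, 3c⊕5c=60, ab⊕5c=f7, fc⊕5c=a0, 49⊕5c=15.

190c60f7a015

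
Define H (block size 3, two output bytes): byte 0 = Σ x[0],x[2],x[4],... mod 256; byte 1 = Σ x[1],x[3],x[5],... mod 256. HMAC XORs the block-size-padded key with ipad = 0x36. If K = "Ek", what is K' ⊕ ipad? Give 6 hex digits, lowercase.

735d36

Key "Ek" = 45 6b is 2 bytes ≤ B = 3; zero-pad to 3 bytes: K' = 45 6b 00.
XOR each byte with 0x36: 45⊕36=73, 6b⊕36=5d, 00⊕36=36.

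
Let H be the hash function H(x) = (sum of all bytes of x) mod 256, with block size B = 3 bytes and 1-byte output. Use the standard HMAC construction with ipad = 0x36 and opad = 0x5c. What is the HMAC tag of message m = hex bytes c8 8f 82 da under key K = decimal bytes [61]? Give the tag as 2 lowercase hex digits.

43

Key decimal bytes [61] = 3d is 1 byte ≤ B = 3; zero-pad to 3 bytes: K' = 3d 00 00.
K' ⊕ ipad = 0b 36 36.  K' ⊕ opad = 61 5c 5c.
Inner input = (K'⊕ipad) ∥ m = 0b 36 36 ∥ c8 8f 82 da.
Inner hash: sum = 11+54+54+200+143+130+218 = 810; mod 256 = 42 → 2a.
Outer input = (K'⊕opad) ∥ inner = 61 5c 5c ∥ 2a.
Outer hash (tag): sum = 97+92+92+42 = 323; mod 256 = 67 → 43.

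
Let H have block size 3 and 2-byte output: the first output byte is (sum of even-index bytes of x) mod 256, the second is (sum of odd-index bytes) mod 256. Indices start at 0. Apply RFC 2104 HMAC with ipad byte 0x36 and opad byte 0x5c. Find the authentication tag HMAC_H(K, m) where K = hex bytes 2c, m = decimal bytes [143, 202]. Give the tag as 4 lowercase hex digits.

9176

Key hex bytes 2c is 1 byte ≤ B = 3; zero-pad to 3 bytes: K' = 2c 00 00.
K' ⊕ ipad = 1a 36 36.  K' ⊕ opad = 70 5c 5c.
Inner input = (K'⊕ipad) ∥ m = 1a 36 36 ∥ 8f ca.
Inner hash: even-index sum = 282 mod 256 = 26; odd-index sum = 197 mod 256 = 197 → 1a c5.
Outer input = (K'⊕opad) ∥ inner = 70 5c 5c ∥ 1a c5.
Outer hash (tag): even-index sum = 401 mod 256 = 145; odd-index sum = 118 mod 256 = 118 → 91 76.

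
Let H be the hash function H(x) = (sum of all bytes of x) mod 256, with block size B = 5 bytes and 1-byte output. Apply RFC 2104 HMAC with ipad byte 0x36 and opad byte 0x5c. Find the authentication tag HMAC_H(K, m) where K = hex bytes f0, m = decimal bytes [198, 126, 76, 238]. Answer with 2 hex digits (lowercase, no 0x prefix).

Key hex bytes f0 is 1 byte ≤ B = 5; zero-pad to 5 bytes: K' = f0 00 00 00 00.
K' ⊕ ipad = c6 36 36 36 36.  K' ⊕ opad = ac 5c 5c 5c 5c.
Inner input = (K'⊕ipad) ∥ m = c6 36 36 36 36 ∥ c6 7e 4c ee.
Inner hash: sum = 198+54+54+54+54+198+126+76+238 = 1052; mod 256 = 28 → 1c.
Outer input = (K'⊕opad) ∥ inner = ac 5c 5c 5c 5c ∥ 1c.
Outer hash (tag): sum = 172+92+92+92+92+28 = 568; mod 256 = 56 → 38.

38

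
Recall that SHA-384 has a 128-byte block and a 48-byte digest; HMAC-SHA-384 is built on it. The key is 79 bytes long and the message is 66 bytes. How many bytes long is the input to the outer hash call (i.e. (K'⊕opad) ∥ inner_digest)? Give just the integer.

Key is 79 ≤ 128 bytes, zero-padded: |K'| = 128.
Outer input = (K'⊕opad) ∥ H(inner) → 128 + 48 = 176 bytes.

176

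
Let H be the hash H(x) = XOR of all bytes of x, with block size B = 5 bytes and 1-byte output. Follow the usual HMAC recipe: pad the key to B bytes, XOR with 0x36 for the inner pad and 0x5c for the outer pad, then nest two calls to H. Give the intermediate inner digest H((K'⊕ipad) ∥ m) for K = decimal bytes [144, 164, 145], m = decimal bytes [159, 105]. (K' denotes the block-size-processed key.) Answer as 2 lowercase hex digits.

65

Key decimal bytes [144, 164, 145] = 90 a4 91 is 3 bytes ≤ B = 5; zero-pad to 5 bytes: K' = 90 a4 91 00 00.
K' ⊕ ipad = a6 92 a7 36 36.
Inner input = a6 92 a7 36 36 ∥ 9f 69.
Inner hash: XOR a6⊕92⊕a7⊕36⊕36⊕9f⊕69 = 65.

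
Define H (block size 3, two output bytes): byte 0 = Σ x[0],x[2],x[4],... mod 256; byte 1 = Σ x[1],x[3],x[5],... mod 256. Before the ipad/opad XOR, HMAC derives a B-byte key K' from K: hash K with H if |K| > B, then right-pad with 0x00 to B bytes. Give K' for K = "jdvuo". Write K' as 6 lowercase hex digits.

4fd900

|K| = 5 > B = 3, so first hash the key.
H(K): even-index sum = 335 mod 256 = 79; odd-index sum = 217 mod 256 = 217 → 4f d9.
Zero-pad H(K) = 4f d9 to 3 bytes: K' = 4f d9 00.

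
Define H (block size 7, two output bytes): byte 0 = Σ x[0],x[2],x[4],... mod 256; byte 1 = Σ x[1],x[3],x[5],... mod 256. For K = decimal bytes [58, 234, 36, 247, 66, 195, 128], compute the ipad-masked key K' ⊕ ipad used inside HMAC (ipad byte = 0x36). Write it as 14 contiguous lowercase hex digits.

Key decimal bytes [58, 234, 36, 247, 66, 195, 128] = 3a ea 24 f7 42 c3 80 is exactly B = 7 bytes: K' = 3a ea 24 f7 42 c3 80.
XOR each byte with 0x36: 3a⊕36=0c, ea⊕36=dc, 24⊕36=12, f7⊕36=c1, 42⊕36=74, c3⊕36=f5, 80⊕36=b6.

0cdc12c174f5b6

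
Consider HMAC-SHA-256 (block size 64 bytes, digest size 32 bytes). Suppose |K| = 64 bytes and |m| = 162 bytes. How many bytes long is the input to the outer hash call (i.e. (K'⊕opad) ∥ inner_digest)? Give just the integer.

Key is 64 ≤ 64 bytes, zero-padded: |K'| = 64.
Outer input = (K'⊕opad) ∥ H(inner) → 64 + 32 = 96 bytes.

96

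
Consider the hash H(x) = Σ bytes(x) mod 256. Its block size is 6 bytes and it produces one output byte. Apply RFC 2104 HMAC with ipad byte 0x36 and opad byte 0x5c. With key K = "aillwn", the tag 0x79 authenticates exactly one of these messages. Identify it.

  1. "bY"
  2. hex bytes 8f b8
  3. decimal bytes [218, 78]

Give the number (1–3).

2

Key "aillwn" = 61 69 6c 6c 77 6e is exactly B = 6 bytes: K' = 61 69 6c 6c 77 6e.
K' ⊕ ipad = 57 5f 5a 5a 41 58; K' ⊕ opad = 3d 35 30 30 2b 32.
m1: inner = H(57 5f 5a 5a 41 58 62 59) = be; tag = H(3d 35 30 30 2b 32 be) = ed
m2: inner = H(57 5f 5a 5a 41 58 8f b8) = 4a; tag = H(3d 35 30 30 2b 32 4a) = 79 ← matches
m3: inner = H(57 5f 5a 5a 41 58 da 4e) = 2b; tag = H(3d 35 30 30 2b 32 2b) = 5a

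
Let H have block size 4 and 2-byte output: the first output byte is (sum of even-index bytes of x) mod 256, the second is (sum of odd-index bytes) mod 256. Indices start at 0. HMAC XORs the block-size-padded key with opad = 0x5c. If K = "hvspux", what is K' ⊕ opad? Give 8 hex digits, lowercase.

Key "hvspux" = 68 76 73 70 75 78 is 6 bytes > B = 4, so hash it first: H(key) = 50 5e, then zero-pad to 4 bytes: K' = 50 5e 00 00.
XOR each byte with 0x5c: 50⊕5c=0c, 5e⊕5c=02, 00⊕5c=5c, 00⊕5c=5c.

0c025c5c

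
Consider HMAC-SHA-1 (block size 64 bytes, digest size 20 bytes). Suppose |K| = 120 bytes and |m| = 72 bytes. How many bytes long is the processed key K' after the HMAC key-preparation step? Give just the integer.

64

Key is 120 > 64 bytes, so it is hashed to 20 bytes then zero-padded to 64: |K'| = 64.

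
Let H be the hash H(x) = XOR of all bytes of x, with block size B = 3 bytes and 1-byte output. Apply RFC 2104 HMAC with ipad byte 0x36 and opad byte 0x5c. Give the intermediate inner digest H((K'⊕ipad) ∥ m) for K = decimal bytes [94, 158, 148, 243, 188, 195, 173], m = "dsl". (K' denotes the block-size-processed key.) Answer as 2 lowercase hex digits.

38

Key decimal bytes [94, 158, 148, 243, 188, 195, 173] = 5e 9e 94 f3 bc c3 ad is 7 bytes > B = 3, so hash it first: H(key) = 75, then zero-pad to 3 bytes: K' = 75 00 00.
K' ⊕ ipad = 43 36 36.
Inner input = 43 36 36 ∥ 64 73 6c.
Inner hash: XOR 43⊕36⊕36⊕64⊕73⊕6c = 38.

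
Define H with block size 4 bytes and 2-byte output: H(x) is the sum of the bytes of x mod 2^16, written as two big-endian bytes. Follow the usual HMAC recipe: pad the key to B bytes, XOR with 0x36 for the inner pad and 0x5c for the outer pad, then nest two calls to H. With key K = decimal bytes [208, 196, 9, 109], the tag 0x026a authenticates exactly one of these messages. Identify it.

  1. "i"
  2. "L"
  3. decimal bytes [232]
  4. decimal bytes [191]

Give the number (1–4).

2

Key decimal bytes [208, 196, 9, 109] = d0 c4 09 6d is exactly B = 4 bytes: K' = d0 c4 09 6d.
K' ⊕ ipad = e6 f2 3f 5b; K' ⊕ opad = 8c 98 55 31.
m1: inner = H(e6 f2 3f 5b 69) = 02 db; tag = H(8c 98 55 31 02 db) = 0287
m2: inner = H(e6 f2 3f 5b 4c) = 02 be; tag = H(8c 98 55 31 02 be) = 026a ← matches
m3: inner = H(e6 f2 3f 5b e8) = 03 5a; tag = H(8c 98 55 31 03 5a) = 0207
m4: inner = H(e6 f2 3f 5b bf) = 03 31; tag = H(8c 98 55 31 03 31) = 01de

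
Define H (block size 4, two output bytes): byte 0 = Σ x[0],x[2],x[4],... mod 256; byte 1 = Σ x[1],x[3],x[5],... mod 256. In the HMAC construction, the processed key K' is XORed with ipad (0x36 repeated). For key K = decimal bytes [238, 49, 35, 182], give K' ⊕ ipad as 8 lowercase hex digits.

d8071580

Key decimal bytes [238, 49, 35, 182] = ee 31 23 b6 is exactly B = 4 bytes: K' = ee 31 23 b6.
XOR each byte with 0x36: ee⊕36=d8, 31⊕36=07, 23⊕36=15, b6⊕36=80.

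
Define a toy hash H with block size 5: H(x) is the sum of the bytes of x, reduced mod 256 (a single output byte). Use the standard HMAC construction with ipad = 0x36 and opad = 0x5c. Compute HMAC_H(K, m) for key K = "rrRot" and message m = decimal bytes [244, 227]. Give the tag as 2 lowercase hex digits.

Key "rrRot" = 72 72 52 6f 74 is exactly B = 5 bytes: K' = 72 72 52 6f 74.
K' ⊕ ipad = 44 44 64 59 42.  K' ⊕ opad = 2e 2e 0e 33 28.
Inner input = (K'⊕ipad) ∥ m = 44 44 64 59 42 ∥ f4 e3.
Inner hash: sum = 68+68+100+89+66+244+227 = 862; mod 256 = 94 → 5e.
Outer input = (K'⊕opad) ∥ inner = 2e 2e 0e 33 28 ∥ 5e.
Outer hash (tag): sum = 46+46+14+51+40+94 = 291; mod 256 = 35 → 23.

23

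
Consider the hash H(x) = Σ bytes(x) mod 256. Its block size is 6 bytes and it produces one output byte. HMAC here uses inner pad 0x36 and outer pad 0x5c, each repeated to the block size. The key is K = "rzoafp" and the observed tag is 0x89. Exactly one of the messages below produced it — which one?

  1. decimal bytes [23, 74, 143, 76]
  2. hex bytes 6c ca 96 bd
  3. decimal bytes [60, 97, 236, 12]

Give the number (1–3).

2

Key "rzoafp" = 72 7a 6f 61 66 70 is exactly B = 6 bytes: K' = 72 7a 6f 61 66 70.
K' ⊕ ipad = 44 4c 59 57 50 46; K' ⊕ opad = 2e 26 33 3d 3a 2c.
m1: inner = H(44 4c 59 57 50 46 17 4a 8f 4c) = 12; tag = H(2e 26 33 3d 3a 2c 12) = 3c
m2: inner = H(44 4c 59 57 50 46 6c ca 96 bd) = 5f; tag = H(2e 26 33 3d 3a 2c 5f) = 89 ← matches
m3: inner = H(44 4c 59 57 50 46 3c 61 ec 0c) = 6b; tag = H(2e 26 33 3d 3a 2c 6b) = 95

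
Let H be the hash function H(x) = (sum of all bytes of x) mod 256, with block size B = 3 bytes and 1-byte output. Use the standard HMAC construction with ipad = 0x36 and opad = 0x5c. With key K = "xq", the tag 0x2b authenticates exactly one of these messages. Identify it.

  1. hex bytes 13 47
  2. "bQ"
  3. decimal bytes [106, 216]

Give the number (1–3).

2

Key "xq" = 78 71 is 2 bytes ≤ B = 3; zero-pad to 3 bytes: K' = 78 71 00.
K' ⊕ ipad = 4e 47 36; K' ⊕ opad = 24 2d 5c.
m1: inner = H(4e 47 36 13 47) = 25; tag = H(24 2d 5c 25) = d2
m2: inner = H(4e 47 36 62 51) = 7e; tag = H(24 2d 5c 7e) = 2b ← matches
m3: inner = H(4e 47 36 6a d8) = 0d; tag = H(24 2d 5c 0d) = ba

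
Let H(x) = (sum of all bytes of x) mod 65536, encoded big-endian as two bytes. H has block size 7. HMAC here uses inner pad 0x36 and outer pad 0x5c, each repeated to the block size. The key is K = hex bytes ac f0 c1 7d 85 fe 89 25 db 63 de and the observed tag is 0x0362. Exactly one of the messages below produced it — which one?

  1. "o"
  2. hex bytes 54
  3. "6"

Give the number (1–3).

1

Key hex bytes ac f0 c1 7d 85 fe 89 25 db 63 de is 11 bytes > B = 7, so hash it first: H(key) = 07 27, then zero-pad to 7 bytes: K' = 07 27 00 00 00 00 00.
K' ⊕ ipad = 31 11 36 36 36 36 36; K' ⊕ opad = 5b 7b 5c 5c 5c 5c 5c.
m1: inner = H(31 11 36 36 36 36 36 6f) = 01 bf; tag = H(5b 7b 5c 5c 5c 5c 5c 01 bf) = 0362 ← matches
m2: inner = H(31 11 36 36 36 36 36 54) = 01 a4; tag = H(5b 7b 5c 5c 5c 5c 5c 01 a4) = 0347
m3: inner = H(31 11 36 36 36 36 36 36) = 01 86; tag = H(5b 7b 5c 5c 5c 5c 5c 01 86) = 0329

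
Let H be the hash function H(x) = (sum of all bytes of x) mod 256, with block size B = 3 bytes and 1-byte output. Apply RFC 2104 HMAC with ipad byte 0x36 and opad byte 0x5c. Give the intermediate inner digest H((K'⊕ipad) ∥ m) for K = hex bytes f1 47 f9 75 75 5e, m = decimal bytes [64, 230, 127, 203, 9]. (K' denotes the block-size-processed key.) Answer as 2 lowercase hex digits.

34

Key hex bytes f1 47 f9 75 75 5e is 6 bytes > B = 3, so hash it first: H(key) = 79, then zero-pad to 3 bytes: K' = 79 00 00.
K' ⊕ ipad = 4f 36 36.
Inner input = 4f 36 36 ∥ 40 e6 7f cb 09.
Inner hash: sum = 79+54+54+64+230+127+203+9 = 820; mod 256 = 52 → 34.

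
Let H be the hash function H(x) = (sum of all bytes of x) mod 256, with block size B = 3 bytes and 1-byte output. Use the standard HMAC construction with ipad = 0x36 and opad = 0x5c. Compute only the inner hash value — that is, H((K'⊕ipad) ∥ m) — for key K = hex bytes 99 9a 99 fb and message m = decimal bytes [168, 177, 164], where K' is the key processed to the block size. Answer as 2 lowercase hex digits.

Key hex bytes 99 9a 99 fb is 4 bytes > B = 3, so hash it first: H(key) = c7, then zero-pad to 3 bytes: K' = c7 00 00.
K' ⊕ ipad = f1 36 36.
Inner input = f1 36 36 ∥ a8 b1 a4.
Inner hash: sum = 241+54+54+168+177+164 = 858; mod 256 = 90 → 5a.

5a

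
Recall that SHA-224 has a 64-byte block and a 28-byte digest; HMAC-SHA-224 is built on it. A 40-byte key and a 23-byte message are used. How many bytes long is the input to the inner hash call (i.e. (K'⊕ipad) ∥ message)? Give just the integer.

Key is 40 ≤ 64 bytes, zero-padded: |K'| = 64.
Inner input = (K'⊕ipad) ∥ m → 64 + 23 = 87 bytes.

87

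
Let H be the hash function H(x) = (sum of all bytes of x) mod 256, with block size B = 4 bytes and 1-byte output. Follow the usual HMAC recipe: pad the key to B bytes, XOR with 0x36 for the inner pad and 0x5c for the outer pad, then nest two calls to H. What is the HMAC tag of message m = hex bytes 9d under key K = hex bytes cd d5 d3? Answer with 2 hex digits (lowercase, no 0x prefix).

Key hex bytes cd d5 d3 is 3 bytes ≤ B = 4; zero-pad to 4 bytes: K' = cd d5 d3 00.
K' ⊕ ipad = fb e3 e5 36.  K' ⊕ opad = 91 89 8f 5c.
Inner input = (K'⊕ipad) ∥ m = fb e3 e5 36 ∥ 9d.
Inner hash: sum = 251+227+229+54+157 = 918; mod 256 = 150 → 96.
Outer input = (K'⊕opad) ∥ inner = 91 89 8f 5c ∥ 96.
Outer hash (tag): sum = 145+137+143+92+150 = 667; mod 256 = 155 → 9b.

9b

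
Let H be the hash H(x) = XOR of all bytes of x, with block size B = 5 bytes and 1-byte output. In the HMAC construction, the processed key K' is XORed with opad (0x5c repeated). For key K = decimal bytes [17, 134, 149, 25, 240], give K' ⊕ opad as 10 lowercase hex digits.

4ddac945ac

Key decimal bytes [17, 134, 149, 25, 240] = 11 86 95 19 f0 is exactly B = 5 bytes: K' = 11 86 95 19 f0.
XOR each byte with 0x5c: 11⊕5c=4d, 86⊕5c=da, 95⊕5c=c9, 19⊕5c=45, f0⊕5c=ac.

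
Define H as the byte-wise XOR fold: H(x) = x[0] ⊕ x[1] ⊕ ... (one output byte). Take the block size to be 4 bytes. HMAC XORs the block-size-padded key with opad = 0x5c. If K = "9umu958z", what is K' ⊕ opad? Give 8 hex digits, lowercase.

465c5c5c

Key "9umu958z" = 39 75 6d 75 39 35 38 7a is 8 bytes > B = 4, so hash it first: H(key) = 1a, then zero-pad to 4 bytes: K' = 1a 00 00 00.
XOR each byte with 0x5c: 1a⊕5c=46, 00⊕5c=5c, 00⊕5c=5c, 00⊕5c=5c.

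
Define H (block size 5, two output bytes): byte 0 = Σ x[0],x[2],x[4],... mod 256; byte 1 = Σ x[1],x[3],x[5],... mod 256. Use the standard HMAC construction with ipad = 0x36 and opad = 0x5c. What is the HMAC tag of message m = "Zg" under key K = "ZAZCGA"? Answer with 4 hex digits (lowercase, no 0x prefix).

e295

Key "ZAZCGA" = 5a 41 5a 43 47 41 is 6 bytes > B = 5, so hash it first: H(key) = fb c5, then zero-pad to 5 bytes: K' = fb c5 00 00 00.
K' ⊕ ipad = cd f3 36 36 36.  K' ⊕ opad = a7 99 5c 5c 5c.
Inner input = (K'⊕ipad) ∥ m = cd f3 36 36 36 ∥ 5a 67.
Inner hash: even-index sum = 416 mod 256 = 160; odd-index sum = 387 mod 256 = 131 → a0 83.
Outer input = (K'⊕opad) ∥ inner = a7 99 5c 5c 5c ∥ a0 83.
Outer hash (tag): even-index sum = 482 mod 256 = 226; odd-index sum = 405 mod 256 = 149 → e2 95.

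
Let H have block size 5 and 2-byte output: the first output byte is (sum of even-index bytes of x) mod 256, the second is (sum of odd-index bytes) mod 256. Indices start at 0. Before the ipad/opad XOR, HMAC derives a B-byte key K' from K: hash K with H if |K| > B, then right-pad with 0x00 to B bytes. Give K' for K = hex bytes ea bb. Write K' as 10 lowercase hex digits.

eabb000000

Key hex bytes ea bb is 2 bytes ≤ B = 5; zero-pad to 5 bytes: K' = ea bb 00 00 00.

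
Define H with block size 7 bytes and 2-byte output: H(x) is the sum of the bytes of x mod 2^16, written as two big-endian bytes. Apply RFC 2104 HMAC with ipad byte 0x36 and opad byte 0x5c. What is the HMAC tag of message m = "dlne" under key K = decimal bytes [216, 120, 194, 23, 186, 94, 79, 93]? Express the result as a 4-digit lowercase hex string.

03a0

Key decimal bytes [216, 120, 194, 23, 186, 94, 79, 93] = d8 78 c2 17 ba 5e 4f 5d is 8 bytes > B = 7, so hash it first: H(key) = 03 ed, then zero-pad to 7 bytes: K' = 03 ed 00 00 00 00 00.
K' ⊕ ipad = 35 db 36 36 36 36 36.  K' ⊕ opad = 5f b1 5c 5c 5c 5c 5c.
Inner input = (K'⊕ipad) ∥ m = 35 db 36 36 36 36 36 ∥ 64 6c 6e 65.
Inner hash: sum = 53+219+54+54+54+54+54+100+108+110+101 = 961 → 03 c1.
Outer input = (K'⊕opad) ∥ inner = 5f b1 5c 5c 5c 5c 5c ∥ 03 c1.
Outer hash (tag): sum = 95+177+92+92+92+92+92+3+193 = 928 → 03 a0.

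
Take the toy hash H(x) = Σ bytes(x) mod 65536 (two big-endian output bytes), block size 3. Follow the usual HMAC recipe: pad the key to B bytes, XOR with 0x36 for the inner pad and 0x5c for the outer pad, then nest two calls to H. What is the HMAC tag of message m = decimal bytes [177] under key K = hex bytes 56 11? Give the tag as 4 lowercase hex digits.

0122

Key hex bytes 56 11 is 2 bytes ≤ B = 3; zero-pad to 3 bytes: K' = 56 11 00.
K' ⊕ ipad = 60 27 36.  K' ⊕ opad = 0a 4d 5c.
Inner input = (K'⊕ipad) ∥ m = 60 27 36 ∥ b1.
Inner hash: sum = 96+39+54+177 = 366 → 01 6e.
Outer input = (K'⊕opad) ∥ inner = 0a 4d 5c ∥ 01 6e.
Outer hash (tag): sum = 10+77+92+1+110 = 290 → 01 22.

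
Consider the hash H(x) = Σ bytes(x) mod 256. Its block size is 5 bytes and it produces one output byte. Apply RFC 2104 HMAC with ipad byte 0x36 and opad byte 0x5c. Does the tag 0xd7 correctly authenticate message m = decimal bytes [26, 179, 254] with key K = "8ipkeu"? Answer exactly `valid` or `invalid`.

invalid

Key "8ipkeu" = 38 69 70 6b 65 75 is 6 bytes > B = 5, so hash it first: H(key) = 56, then zero-pad to 5 bytes: K' = 56 00 00 00 00.
K' ⊕ ipad = 60 36 36 36 36; K' ⊕ opad = 0a 5c 5c 5c 5c.
Inner hash: sum = 96+54+54+54+54+26+179+254 = 771; mod 256 = 3 → 03.
Outer hash (recomputed tag): sum = 10+92+92+92+92+3 = 381; mod 256 = 125 → 7d.
Recomputed tag = 7d; claimed = d7 → mismatch.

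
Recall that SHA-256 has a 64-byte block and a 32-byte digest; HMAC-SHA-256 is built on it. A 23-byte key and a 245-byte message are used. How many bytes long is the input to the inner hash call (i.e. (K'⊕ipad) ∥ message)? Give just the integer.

Key is 23 ≤ 64 bytes, zero-padded: |K'| = 64.
Inner input = (K'⊕ipad) ∥ m → 64 + 245 = 309 bytes.

309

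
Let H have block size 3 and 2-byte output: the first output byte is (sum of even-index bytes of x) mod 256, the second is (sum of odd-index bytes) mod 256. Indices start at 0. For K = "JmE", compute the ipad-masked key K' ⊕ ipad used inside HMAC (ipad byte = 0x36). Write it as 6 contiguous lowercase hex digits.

7c5b73

Key "JmE" = 4a 6d 45 is exactly B = 3 bytes: K' = 4a 6d 45.
XOR each byte with 0x36: 4a⊕36=7c, 6d⊕36=5b, 45⊕36=73.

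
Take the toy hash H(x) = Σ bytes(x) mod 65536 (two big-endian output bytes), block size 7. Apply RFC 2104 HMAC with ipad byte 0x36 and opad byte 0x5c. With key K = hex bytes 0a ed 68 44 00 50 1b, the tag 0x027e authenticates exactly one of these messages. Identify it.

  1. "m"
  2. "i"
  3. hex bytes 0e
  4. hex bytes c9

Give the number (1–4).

4

Key hex bytes 0a ed 68 44 00 50 1b is exactly B = 7 bytes: K' = 0a ed 68 44 00 50 1b.
K' ⊕ ipad = 3c db 5e 72 36 66 2d; K' ⊕ opad = 56 b1 34 18 5c 0c 47.
m1: inner = H(3c db 5e 72 36 66 2d 6d) = 03 1d; tag = H(56 b1 34 18 5c 0c 47 03 1d) = 0222
m2: inner = H(3c db 5e 72 36 66 2d 69) = 03 19; tag = H(56 b1 34 18 5c 0c 47 03 19) = 021e
m3: inner = H(3c db 5e 72 36 66 2d 0e) = 02 be; tag = H(56 b1 34 18 5c 0c 47 02 be) = 02c2
m4: inner = H(3c db 5e 72 36 66 2d c9) = 03 79; tag = H(56 b1 34 18 5c 0c 47 03 79) = 027e ← matches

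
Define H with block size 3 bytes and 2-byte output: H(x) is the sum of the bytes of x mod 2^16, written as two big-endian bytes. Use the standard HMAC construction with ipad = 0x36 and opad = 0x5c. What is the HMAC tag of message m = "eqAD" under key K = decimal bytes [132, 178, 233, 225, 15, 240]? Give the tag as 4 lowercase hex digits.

01ef

Key decimal bytes [132, 178, 233, 225, 15, 240] = 84 b2 e9 e1 0f f0 is 6 bytes > B = 3, so hash it first: H(key) = 03 ff, then zero-pad to 3 bytes: K' = 03 ff 00.
K' ⊕ ipad = 35 c9 36.  K' ⊕ opad = 5f a3 5c.
Inner input = (K'⊕ipad) ∥ m = 35 c9 36 ∥ 65 71 41 44.
Inner hash: sum = 53+201+54+101+113+65+68 = 655 → 02 8f.
Outer input = (K'⊕opad) ∥ inner = 5f a3 5c ∥ 02 8f.
Outer hash (tag): sum = 95+163+92+2+143 = 495 → 01 ef.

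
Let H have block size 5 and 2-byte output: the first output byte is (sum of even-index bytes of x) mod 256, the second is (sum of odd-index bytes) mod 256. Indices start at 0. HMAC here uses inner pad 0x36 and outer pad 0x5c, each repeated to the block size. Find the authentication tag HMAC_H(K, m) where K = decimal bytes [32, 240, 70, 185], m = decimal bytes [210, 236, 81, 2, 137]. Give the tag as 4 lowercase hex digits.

Key decimal bytes [32, 240, 70, 185] = 20 f0 46 b9 is 4 bytes ≤ B = 5; zero-pad to 5 bytes: K' = 20 f0 46 b9 00.
K' ⊕ ipad = 16 c6 70 8f 36.  K' ⊕ opad = 7c ac 1a e5 5c.
Inner input = (K'⊕ipad) ∥ m = 16 c6 70 8f 36 ∥ d2 ec 51 02 89.
Inner hash: even-index sum = 426 mod 256 = 170; odd-index sum = 769 mod 256 = 1 → aa 01.
Outer input = (K'⊕opad) ∥ inner = 7c ac 1a e5 5c ∥ aa 01.
Outer hash (tag): even-index sum = 243 mod 256 = 243; odd-index sum = 571 mod 256 = 59 → f3 3b.

f33b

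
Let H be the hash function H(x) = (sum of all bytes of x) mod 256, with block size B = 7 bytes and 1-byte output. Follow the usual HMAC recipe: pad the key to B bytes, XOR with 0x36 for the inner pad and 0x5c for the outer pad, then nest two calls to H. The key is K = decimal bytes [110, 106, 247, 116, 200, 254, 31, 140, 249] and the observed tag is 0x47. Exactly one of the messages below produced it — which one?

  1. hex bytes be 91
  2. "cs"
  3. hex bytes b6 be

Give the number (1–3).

1

Key decimal bytes [110, 106, 247, 116, 200, 254, 31, 140, 249] = 6e 6a f7 74 c8 fe 1f 8c f9 is 9 bytes > B = 7, so hash it first: H(key) = ad, then zero-pad to 7 bytes: K' = ad 00 00 00 00 00 00.
K' ⊕ ipad = 9b 36 36 36 36 36 36; K' ⊕ opad = f1 5c 5c 5c 5c 5c 5c.
m1: inner = H(9b 36 36 36 36 36 36 be 91) = 2e; tag = H(f1 5c 5c 5c 5c 5c 5c 2e) = 47 ← matches
m2: inner = H(9b 36 36 36 36 36 36 63 73) = b5; tag = H(f1 5c 5c 5c 5c 5c 5c b5) = ce
m3: inner = H(9b 36 36 36 36 36 36 b6 be) = 53; tag = H(f1 5c 5c 5c 5c 5c 5c 53) = 6c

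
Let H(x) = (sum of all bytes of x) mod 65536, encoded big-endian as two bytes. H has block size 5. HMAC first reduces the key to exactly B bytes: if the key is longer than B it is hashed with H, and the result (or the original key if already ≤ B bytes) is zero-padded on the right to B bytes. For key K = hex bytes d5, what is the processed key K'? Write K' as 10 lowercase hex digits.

Key hex bytes d5 is 1 byte ≤ B = 5; zero-pad to 5 bytes: K' = d5 00 00 00 00.

d500000000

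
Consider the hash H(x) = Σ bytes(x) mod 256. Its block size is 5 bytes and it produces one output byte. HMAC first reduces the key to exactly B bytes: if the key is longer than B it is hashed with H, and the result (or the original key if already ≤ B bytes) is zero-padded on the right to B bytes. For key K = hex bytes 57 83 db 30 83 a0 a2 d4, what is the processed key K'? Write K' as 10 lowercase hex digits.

7e00000000

|K| = 8 > B = 5, so first hash the key.
H(K): sum = 87+131+219+48+131+160+162+212 = 1150; mod 256 = 126 → 7e.
Zero-pad H(K) = 7e to 5 bytes: K' = 7e 00 00 00 00.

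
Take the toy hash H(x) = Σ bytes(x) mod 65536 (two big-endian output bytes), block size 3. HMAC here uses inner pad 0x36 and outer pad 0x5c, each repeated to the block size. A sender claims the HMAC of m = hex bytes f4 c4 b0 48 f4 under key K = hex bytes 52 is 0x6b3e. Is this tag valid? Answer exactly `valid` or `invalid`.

invalid

Key hex bytes 52 is 1 byte ≤ B = 3; zero-pad to 3 bytes: K' = 52 00 00.
K' ⊕ ipad = 64 36 36; K' ⊕ opad = 0e 5c 5c.
Inner hash: sum = 100+54+54+244+196+176+72+244 = 1140 → 04 74.
Outer hash (recomputed tag): sum = 14+92+92+4+116 = 318 → 01 3e.
Recomputed tag = 013e; claimed = 6b3e → mismatch.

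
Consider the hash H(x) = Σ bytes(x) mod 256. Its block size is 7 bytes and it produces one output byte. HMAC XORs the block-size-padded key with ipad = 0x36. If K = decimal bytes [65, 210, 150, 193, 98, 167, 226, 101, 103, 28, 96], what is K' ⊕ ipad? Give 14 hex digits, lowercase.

Key decimal bytes [65, 210, 150, 193, 98, 167, 226, 101, 103, 28, 96] = 41 d2 96 c1 62 a7 e2 65 67 1c 60 is 11 bytes > B = 7, so hash it first: H(key) = 9d, then zero-pad to 7 bytes: K' = 9d 00 00 00 00 00 00.
XOR each byte with 0x36: 9d⊕36=ab, 00⊕36=36, 00⊕36=36, 00⊕36=36, 00⊕36=36, 00⊕36=36, 00⊕36=36.

ab363636363636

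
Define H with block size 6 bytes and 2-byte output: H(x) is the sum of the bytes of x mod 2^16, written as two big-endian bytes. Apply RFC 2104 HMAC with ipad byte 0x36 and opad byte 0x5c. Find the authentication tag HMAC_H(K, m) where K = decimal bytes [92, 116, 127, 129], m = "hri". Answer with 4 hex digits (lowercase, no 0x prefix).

Key decimal bytes [92, 116, 127, 129] = 5c 74 7f 81 is 4 bytes ≤ B = 6; zero-pad to 6 bytes: K' = 5c 74 7f 81 00 00.
K' ⊕ ipad = 6a 42 49 b7 36 36.  K' ⊕ opad = 00 28 23 dd 5c 5c.
Inner input = (K'⊕ipad) ∥ m = 6a 42 49 b7 36 36 ∥ 68 72 69.
Inner hash: sum = 106+66+73+183+54+54+104+114+105 = 859 → 03 5b.
Outer input = (K'⊕opad) ∥ inner = 00 28 23 dd 5c 5c ∥ 03 5b.
Outer hash (tag): sum = 0+40+35+221+92+92+3+91 = 574 → 02 3e.

023e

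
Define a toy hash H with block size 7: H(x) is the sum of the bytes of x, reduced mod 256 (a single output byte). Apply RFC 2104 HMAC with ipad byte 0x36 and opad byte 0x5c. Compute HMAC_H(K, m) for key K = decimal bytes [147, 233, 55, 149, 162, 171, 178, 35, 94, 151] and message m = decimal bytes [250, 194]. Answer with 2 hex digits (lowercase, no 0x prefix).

Key decimal bytes [147, 233, 55, 149, 162, 171, 178, 35, 94, 151] = 93 e9 37 95 a2 ab b2 23 5e 97 is 10 bytes > B = 7, so hash it first: H(key) = 5f, then zero-pad to 7 bytes: K' = 5f 00 00 00 00 00 00.
K' ⊕ ipad = 69 36 36 36 36 36 36.  K' ⊕ opad = 03 5c 5c 5c 5c 5c 5c.
Inner input = (K'⊕ipad) ∥ m = 69 36 36 36 36 36 36 ∥ fa c2.
Inner hash: sum = 105+54+54+54+54+54+54+250+194 = 873; mod 256 = 105 → 69.
Outer input = (K'⊕opad) ∥ inner = 03 5c 5c 5c 5c 5c 5c ∥ 69.
Outer hash (tag): sum = 3+92+92+92+92+92+92+105 = 660; mod 256 = 148 → 94.

94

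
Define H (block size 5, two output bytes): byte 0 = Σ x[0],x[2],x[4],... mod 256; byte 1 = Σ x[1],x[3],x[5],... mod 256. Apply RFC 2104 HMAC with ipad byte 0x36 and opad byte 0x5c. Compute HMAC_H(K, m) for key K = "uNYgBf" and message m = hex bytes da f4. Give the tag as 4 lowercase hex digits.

4129

Key "uNYgBf" = 75 4e 59 67 42 66 is 6 bytes > B = 5, so hash it first: H(key) = 10 1b, then zero-pad to 5 bytes: K' = 10 1b 00 00 00.
K' ⊕ ipad = 26 2d 36 36 36.  K' ⊕ opad = 4c 47 5c 5c 5c.
Inner input = (K'⊕ipad) ∥ m = 26 2d 36 36 36 ∥ da f4.
Inner hash: even-index sum = 390 mod 256 = 134; odd-index sum = 317 mod 256 = 61 → 86 3d.
Outer input = (K'⊕opad) ∥ inner = 4c 47 5c 5c 5c ∥ 86 3d.
Outer hash (tag): even-index sum = 321 mod 256 = 65; odd-index sum = 297 mod 256 = 41 → 41 29.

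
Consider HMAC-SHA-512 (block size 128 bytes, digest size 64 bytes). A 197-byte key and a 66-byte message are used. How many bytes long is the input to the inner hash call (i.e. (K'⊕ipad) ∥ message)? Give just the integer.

Key is 197 > 128 bytes, so it is hashed to 64 bytes then zero-padded to 128: |K'| = 128.
Inner input = (K'⊕ipad) ∥ m → 128 + 66 = 194 bytes.

194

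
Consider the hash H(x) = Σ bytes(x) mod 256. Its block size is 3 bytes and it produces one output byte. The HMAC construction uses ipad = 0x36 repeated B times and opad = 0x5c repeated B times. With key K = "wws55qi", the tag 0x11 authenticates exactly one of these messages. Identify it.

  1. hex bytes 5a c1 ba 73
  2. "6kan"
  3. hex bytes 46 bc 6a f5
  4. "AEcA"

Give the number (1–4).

3

Key "wws55qi" = 77 77 73 35 35 71 69 is 7 bytes > B = 3, so hash it first: H(key) = a5, then zero-pad to 3 bytes: K' = a5 00 00.
K' ⊕ ipad = 93 36 36; K' ⊕ opad = f9 5c 5c.
m1: inner = H(93 36 36 5a c1 ba 73) = 47; tag = H(f9 5c 5c 47) = f8
m2: inner = H(93 36 36 36 6b 61 6e) = 6f; tag = H(f9 5c 5c 6f) = 20
m3: inner = H(93 36 36 46 bc 6a f5) = 60; tag = H(f9 5c 5c 60) = 11 ← matches
m4: inner = H(93 36 36 41 45 63 41) = 29; tag = H(f9 5c 5c 29) = da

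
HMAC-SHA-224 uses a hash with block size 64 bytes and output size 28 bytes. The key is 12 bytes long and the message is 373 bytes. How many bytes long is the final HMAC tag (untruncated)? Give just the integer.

28

The tag is one SHA-224 digest: 28 bytes.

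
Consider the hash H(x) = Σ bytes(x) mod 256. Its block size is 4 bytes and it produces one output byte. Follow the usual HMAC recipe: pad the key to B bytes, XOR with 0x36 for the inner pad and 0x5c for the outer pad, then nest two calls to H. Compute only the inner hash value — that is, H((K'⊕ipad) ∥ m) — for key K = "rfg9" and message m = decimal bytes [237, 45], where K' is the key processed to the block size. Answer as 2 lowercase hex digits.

Key "rfg9" = 72 66 67 39 is exactly B = 4 bytes: K' = 72 66 67 39.
K' ⊕ ipad = 44 50 51 0f.
Inner input = 44 50 51 0f ∥ ed 2d.
Inner hash: sum = 68+80+81+15+237+45 = 526; mod 256 = 14 → 0e.

0e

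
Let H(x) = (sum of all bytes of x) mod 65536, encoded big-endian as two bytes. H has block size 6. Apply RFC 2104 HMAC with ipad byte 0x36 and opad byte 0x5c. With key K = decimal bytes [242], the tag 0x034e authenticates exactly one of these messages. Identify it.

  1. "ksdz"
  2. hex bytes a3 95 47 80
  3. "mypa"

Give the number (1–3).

Key decimal bytes [242] = f2 is 1 byte ≤ B = 6; zero-pad to 6 bytes: K' = f2 00 00 00 00 00.
K' ⊕ ipad = c4 36 36 36 36 36; K' ⊕ opad = ae 5c 5c 5c 5c 5c.
m1: inner = H(c4 36 36 36 36 36 6b 73 64 7a) = 03 8e; tag = H(ae 5c 5c 5c 5c 5c 03 8e) = 030b
m2: inner = H(c4 36 36 36 36 36 a3 95 47 80) = 03 d1; tag = H(ae 5c 5c 5c 5c 5c 03 d1) = 034e ← matches
m3: inner = H(c4 36 36 36 36 36 6d 79 70 61) = 03 89; tag = H(ae 5c 5c 5c 5c 5c 03 89) = 0306

2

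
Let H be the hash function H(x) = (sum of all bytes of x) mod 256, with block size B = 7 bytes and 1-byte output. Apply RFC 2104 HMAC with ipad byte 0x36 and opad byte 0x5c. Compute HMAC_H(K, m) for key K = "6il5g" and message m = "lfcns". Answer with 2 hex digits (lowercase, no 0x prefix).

ba

Key "6il5g" = 36 69 6c 35 67 is 5 bytes ≤ B = 7; zero-pad to 7 bytes: K' = 36 69 6c 35 67 00 00.
K' ⊕ ipad = 00 5f 5a 03 51 36 36.  K' ⊕ opad = 6a 35 30 69 3b 5c 5c.
Inner input = (K'⊕ipad) ∥ m = 00 5f 5a 03 51 36 36 ∥ 6c 66 63 6e 73.
Inner hash: sum = 0+95+90+3+81+54+54+108+102+99+110+115 = 911; mod 256 = 143 → 8f.
Outer input = (K'⊕opad) ∥ inner = 6a 35 30 69 3b 5c 5c ∥ 8f.
Outer hash (tag): sum = 106+53+48+105+59+92+92+143 = 698; mod 256 = 186 → ba.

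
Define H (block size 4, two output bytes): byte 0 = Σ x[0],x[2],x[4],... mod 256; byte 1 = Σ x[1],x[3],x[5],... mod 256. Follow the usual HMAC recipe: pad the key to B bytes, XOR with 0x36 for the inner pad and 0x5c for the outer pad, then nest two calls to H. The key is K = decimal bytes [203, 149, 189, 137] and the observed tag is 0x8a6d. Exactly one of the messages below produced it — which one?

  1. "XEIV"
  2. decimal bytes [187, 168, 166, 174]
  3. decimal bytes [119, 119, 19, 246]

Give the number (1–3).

Key decimal bytes [203, 149, 189, 137] = cb 95 bd 89 is exactly B = 4 bytes: K' = cb 95 bd 89.
K' ⊕ ipad = fd a3 8b bf; K' ⊕ opad = 97 c9 e1 d5.
m1: inner = H(fd a3 8b bf 58 45 49 56) = 29 fd; tag = H(97 c9 e1 d5 29 fd) = a19b
m2: inner = H(fd a3 8b bf bb a8 a6 ae) = e9 b8; tag = H(97 c9 e1 d5 e9 b8) = 6156
m3: inner = H(fd a3 8b bf 77 77 13 f6) = 12 cf; tag = H(97 c9 e1 d5 12 cf) = 8a6d ← matches

3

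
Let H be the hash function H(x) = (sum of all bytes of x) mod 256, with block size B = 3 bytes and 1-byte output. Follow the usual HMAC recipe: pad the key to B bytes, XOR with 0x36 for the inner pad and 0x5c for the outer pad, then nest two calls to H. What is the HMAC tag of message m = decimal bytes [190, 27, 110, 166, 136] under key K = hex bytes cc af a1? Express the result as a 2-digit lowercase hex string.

1f

Key hex bytes cc af a1 is exactly B = 3 bytes: K' = cc af a1.
K' ⊕ ipad = fa 99 97.  K' ⊕ opad = 90 f3 fd.
Inner input = (K'⊕ipad) ∥ m = fa 99 97 ∥ be 1b 6e a6 88.
Inner hash: sum = 250+153+151+190+27+110+166+136 = 1183; mod 256 = 159 → 9f.
Outer input = (K'⊕opad) ∥ inner = 90 f3 fd ∥ 9f.
Outer hash (tag): sum = 144+243+253+159 = 799; mod 256 = 31 → 1f.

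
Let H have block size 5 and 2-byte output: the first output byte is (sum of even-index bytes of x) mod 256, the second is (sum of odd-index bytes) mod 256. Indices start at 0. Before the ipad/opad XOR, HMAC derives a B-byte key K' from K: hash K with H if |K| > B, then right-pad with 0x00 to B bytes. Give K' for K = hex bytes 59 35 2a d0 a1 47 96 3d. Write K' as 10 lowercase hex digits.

|K| = 8 > B = 5, so first hash the key.
H(K): even-index sum = 442 mod 256 = 186; odd-index sum = 393 mod 256 = 137 → ba 89.
Zero-pad H(K) = ba 89 to 5 bytes: K' = ba 89 00 00 00.

ba89000000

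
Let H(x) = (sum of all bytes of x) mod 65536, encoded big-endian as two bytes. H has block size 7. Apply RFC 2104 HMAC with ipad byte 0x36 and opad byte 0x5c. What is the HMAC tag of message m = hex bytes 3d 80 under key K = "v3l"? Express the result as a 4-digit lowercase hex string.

Key "v3l" = 76 33 6c is 3 bytes ≤ B = 7; zero-pad to 7 bytes: K' = 76 33 6c 00 00 00 00.
K' ⊕ ipad = 40 05 5a 36 36 36 36.  K' ⊕ opad = 2a 6f 30 5c 5c 5c 5c.
Inner input = (K'⊕ipad) ∥ m = 40 05 5a 36 36 36 36 ∥ 3d 80.
Inner hash: sum = 64+5+90+54+54+54+54+61+128 = 564 → 02 34.
Outer input = (K'⊕opad) ∥ inner = 2a 6f 30 5c 5c 5c 5c ∥ 02 34.
Outer hash (tag): sum = 42+111+48+92+92+92+92+2+52 = 623 → 02 6f.

026f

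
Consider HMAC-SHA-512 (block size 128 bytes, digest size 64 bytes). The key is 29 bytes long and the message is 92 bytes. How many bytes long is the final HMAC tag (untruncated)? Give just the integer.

The tag is one SHA-512 digest: 64 bytes.

64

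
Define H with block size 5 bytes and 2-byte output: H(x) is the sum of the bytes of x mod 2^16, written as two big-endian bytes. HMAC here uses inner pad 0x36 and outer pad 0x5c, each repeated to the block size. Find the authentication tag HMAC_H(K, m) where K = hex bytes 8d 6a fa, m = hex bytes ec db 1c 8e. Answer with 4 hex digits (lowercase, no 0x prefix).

Key hex bytes 8d 6a fa is 3 bytes ≤ B = 5; zero-pad to 5 bytes: K' = 8d 6a fa 00 00.
K' ⊕ ipad = bb 5c cc 36 36.  K' ⊕ opad = d1 36 a6 5c 5c.
Inner input = (K'⊕ipad) ∥ m = bb 5c cc 36 36 ∥ ec db 1c 8e.
Inner hash: sum = 187+92+204+54+54+236+219+28+142 = 1216 → 04 c0.
Outer input = (K'⊕opad) ∥ inner = d1 36 a6 5c 5c ∥ 04 c0.
Outer hash (tag): sum = 209+54+166+92+92+4+192 = 809 → 03 29.

0329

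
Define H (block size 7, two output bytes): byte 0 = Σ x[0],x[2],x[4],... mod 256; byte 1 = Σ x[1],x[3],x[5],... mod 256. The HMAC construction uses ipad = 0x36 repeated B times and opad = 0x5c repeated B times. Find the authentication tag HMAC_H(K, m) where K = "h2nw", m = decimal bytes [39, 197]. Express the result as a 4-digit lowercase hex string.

c0dc

Key "h2nw" = 68 32 6e 77 is 4 bytes ≤ B = 7; zero-pad to 7 bytes: K' = 68 32 6e 77 00 00 00.
K' ⊕ ipad = 5e 04 58 41 36 36 36.  K' ⊕ opad = 34 6e 32 2b 5c 5c 5c.
Inner input = (K'⊕ipad) ∥ m = 5e 04 58 41 36 36 36 ∥ 27 c5.
Inner hash: even-index sum = 487 mod 256 = 231; odd-index sum = 162 mod 256 = 162 → e7 a2.
Outer input = (K'⊕opad) ∥ inner = 34 6e 32 2b 5c 5c 5c ∥ e7 a2.
Outer hash (tag): even-index sum = 448 mod 256 = 192; odd-index sum = 476 mod 256 = 220 → c0 dc.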